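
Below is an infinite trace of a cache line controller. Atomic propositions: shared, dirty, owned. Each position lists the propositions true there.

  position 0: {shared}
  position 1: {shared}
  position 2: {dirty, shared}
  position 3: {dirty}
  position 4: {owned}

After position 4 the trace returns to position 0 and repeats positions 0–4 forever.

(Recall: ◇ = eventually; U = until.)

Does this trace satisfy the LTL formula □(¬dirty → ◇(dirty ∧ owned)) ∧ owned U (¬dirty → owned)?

¬dirty → ◇(dirty ∧ owned) must hold at every position from 0 onward. It fails at position 0, so □(¬dirty → ◇(dirty ∧ owned)) is false.
Positions where ¬dirty holds: 0, 1, 4.
Check ◇(dirty ∧ owned) at each: 0→fails, 1→fails, 4→fails.
Walking from position 0: at position 0, ¬dirty → owned has not yet held and owned fails, so owned U (¬dirty → owned) is false.
At position 0: □(¬dirty → ◇(dirty ∧ owned)) is false; owned U (¬dirty → owned) is false; so □(¬dirty → ◇(dirty ∧ owned)) ∧ owned U (¬dirty → owned) is false.

Violated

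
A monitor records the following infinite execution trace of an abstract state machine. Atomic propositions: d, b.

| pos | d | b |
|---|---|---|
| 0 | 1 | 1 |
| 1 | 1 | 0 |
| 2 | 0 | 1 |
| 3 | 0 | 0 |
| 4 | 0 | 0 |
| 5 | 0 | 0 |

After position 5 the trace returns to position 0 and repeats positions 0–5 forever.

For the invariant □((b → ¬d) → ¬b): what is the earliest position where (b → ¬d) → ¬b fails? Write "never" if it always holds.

Check (b → ¬d) → ¬b at each position in order: 0 ✓, 1 ✓.
At position 2 the labels are {b}, so (b → ¬d) → ¬b is false there. This is the first violation.

2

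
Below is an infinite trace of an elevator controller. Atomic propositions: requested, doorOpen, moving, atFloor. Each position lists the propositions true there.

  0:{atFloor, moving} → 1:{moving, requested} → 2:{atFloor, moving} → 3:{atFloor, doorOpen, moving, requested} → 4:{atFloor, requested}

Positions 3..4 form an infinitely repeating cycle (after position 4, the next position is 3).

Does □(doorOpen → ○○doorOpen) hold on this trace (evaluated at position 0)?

doorOpen → ○○doorOpen holds at every position 0..4, and those are all positions ever visited, so □(doorOpen → ○○doorOpen) holds.
Positions where doorOpen holds: 3.
Check ○○doorOpen at each: 3→ok.

Holds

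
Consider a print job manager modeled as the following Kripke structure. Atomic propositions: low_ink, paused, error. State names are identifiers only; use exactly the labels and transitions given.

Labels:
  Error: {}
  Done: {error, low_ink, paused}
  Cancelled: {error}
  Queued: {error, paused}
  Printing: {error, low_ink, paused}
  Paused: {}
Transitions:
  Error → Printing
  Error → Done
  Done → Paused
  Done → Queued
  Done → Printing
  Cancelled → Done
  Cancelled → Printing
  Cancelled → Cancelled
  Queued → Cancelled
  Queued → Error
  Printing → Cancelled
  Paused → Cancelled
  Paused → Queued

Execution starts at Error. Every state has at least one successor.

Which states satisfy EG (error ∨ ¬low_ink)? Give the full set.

{Error, Done, Cancelled, Queued, Printing, Paused}

States satisfying error ∨ ¬low_ink: {Error, Done, Cancelled, Queued, Printing, Paused}.
States satisfying EG (error ∨ ¬low_ink): {Error, Done, Cancelled, Queued, Printing, Paused}.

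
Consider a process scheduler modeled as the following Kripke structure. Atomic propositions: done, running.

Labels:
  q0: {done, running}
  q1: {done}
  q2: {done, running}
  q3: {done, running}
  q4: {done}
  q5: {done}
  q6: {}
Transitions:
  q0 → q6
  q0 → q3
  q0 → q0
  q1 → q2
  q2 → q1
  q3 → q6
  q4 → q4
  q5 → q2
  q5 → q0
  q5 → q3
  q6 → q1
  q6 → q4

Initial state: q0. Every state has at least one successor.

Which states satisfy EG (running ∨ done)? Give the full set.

States satisfying running ∨ done: {q0, q1, q2, q3, q4, q5}.
States satisfying EG (running ∨ done): {q0, q1, q2, q4, q5}.

{q0, q1, q2, q4, q5}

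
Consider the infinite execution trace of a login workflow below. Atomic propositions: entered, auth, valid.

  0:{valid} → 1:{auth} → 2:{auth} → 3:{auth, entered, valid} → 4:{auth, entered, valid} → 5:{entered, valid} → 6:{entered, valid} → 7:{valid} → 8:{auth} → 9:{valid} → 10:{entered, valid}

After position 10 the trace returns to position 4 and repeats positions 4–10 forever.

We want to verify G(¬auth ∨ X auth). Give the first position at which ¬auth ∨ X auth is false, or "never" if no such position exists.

Check ¬auth ∨ X auth at each position in order: 0 ✓, 1 ✓, 2 ✓, 3 ✓.
At position 4 the labels are {auth, entered, valid} and the next position 5 has {entered, valid}, so ¬auth ∨ X auth is false there. This is the first violation.

4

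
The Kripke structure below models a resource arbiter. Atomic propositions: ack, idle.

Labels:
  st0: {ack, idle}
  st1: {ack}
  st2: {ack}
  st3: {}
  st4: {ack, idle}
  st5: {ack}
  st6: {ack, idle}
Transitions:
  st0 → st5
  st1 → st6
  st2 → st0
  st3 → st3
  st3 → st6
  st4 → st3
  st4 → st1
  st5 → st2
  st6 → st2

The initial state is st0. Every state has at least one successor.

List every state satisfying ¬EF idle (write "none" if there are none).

States satisfying idle: {st0, st4, st6}.
States satisfying EF idle: {st0, st1, st2, st3, st4, st5, st6}.
States satisfying ¬EF idle: ∅.

none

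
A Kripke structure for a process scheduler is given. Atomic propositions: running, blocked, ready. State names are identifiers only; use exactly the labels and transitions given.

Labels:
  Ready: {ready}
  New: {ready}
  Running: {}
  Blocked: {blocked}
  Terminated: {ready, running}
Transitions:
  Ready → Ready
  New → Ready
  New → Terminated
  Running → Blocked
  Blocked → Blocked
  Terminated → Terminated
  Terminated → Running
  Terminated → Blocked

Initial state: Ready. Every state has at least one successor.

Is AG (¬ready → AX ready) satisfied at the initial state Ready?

Holds

States satisfying ¬ready → AX ready: {Ready, New, Terminated}.
States satisfying AG (¬ready → AX ready): {Ready}.
Every state reachable from Ready satisfies ¬ready → AX ready.
Ready ∈ Sat(AG (¬ready → AX ready)).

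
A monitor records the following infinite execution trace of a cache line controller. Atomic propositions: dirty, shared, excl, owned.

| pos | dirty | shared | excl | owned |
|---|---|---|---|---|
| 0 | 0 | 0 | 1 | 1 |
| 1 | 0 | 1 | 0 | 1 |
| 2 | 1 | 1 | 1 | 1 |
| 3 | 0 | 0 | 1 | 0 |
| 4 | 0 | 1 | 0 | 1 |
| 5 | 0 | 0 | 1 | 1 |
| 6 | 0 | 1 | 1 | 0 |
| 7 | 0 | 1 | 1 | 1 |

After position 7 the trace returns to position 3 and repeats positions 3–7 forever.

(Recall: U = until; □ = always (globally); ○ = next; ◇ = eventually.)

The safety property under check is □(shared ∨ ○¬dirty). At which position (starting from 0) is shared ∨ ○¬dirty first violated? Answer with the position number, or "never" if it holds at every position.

shared ∨ ○¬dirty holds at every position 0..7, and those are all the positions the trace ever visits, so the invariant □(shared ∨ ○¬dirty) is never violated.

never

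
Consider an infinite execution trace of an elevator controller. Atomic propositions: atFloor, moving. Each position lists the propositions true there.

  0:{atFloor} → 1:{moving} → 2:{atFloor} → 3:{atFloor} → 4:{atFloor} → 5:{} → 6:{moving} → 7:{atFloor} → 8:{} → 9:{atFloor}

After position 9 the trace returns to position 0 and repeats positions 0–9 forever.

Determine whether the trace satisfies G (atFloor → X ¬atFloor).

atFloor → X ¬atFloor must hold at every position from 0 onward. It fails at position 2, so G (atFloor → X ¬atFloor) is false.
Positions where atFloor holds: 0, 2, 3, 4, 7, 9.
Check X ¬atFloor at each: 0→ok, 2→fails, 3→fails, 4→ok, 7→ok, 9→fails.

Does not hold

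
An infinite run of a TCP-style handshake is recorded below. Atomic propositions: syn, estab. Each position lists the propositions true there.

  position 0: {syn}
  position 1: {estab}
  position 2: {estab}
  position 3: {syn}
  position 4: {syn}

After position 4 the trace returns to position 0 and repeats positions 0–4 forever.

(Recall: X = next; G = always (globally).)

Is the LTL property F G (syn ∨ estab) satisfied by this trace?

Yes

G (syn ∨ estab) holds at position 0, which is reachable from 0, so F G (syn ∨ estab) holds.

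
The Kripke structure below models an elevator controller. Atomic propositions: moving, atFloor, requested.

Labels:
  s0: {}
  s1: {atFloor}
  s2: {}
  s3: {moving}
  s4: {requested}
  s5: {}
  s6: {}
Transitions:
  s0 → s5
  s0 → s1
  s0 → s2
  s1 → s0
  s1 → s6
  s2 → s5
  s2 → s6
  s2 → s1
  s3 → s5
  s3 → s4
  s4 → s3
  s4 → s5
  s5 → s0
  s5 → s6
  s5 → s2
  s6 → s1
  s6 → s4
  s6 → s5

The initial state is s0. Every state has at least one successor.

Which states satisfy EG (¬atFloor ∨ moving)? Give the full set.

{s0, s2, s3, s4, s5, s6}

States satisfying ¬atFloor ∨ moving: {s0, s2, s3, s4, s5, s6}.
States satisfying EG (¬atFloor ∨ moving): {s0, s2, s3, s4, s5, s6}.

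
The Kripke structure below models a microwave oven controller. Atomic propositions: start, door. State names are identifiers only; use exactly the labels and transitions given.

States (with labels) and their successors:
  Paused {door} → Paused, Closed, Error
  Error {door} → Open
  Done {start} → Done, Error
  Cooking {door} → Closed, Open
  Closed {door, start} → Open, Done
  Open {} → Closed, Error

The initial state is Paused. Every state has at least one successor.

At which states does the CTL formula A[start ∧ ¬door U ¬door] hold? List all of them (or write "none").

States satisfying start ∧ ¬door: {Done}.
States satisfying ¬door: {Done, Open}.
States satisfying A[start ∧ ¬door U ¬door]: {Done, Open}.

{Done, Open}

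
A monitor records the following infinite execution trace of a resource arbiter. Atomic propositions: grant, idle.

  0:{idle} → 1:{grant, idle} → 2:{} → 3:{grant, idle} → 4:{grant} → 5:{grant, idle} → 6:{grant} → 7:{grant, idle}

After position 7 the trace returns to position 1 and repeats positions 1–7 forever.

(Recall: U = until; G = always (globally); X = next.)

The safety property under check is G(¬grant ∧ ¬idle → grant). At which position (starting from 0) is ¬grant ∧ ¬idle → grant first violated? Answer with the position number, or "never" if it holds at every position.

Check ¬grant ∧ ¬idle → grant at each position in order: 0 ✓, 1 ✓.
At position 2 the labels are {}, so ¬grant ∧ ¬idle → grant is false there. This is the first violation.

2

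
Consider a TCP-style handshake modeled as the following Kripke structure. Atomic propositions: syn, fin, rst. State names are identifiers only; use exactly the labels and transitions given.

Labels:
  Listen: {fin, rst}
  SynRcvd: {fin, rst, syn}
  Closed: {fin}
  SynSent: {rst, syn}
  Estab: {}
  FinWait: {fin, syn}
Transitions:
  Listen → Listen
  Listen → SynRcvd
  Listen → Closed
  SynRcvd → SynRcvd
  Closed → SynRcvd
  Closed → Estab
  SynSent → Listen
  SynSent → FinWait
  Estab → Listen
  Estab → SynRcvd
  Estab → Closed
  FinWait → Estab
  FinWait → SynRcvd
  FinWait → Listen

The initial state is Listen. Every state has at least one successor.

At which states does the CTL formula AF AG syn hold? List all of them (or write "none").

{SynRcvd}

States satisfying AG syn: {SynRcvd}.
States satisfying AF AG syn: {SynRcvd}.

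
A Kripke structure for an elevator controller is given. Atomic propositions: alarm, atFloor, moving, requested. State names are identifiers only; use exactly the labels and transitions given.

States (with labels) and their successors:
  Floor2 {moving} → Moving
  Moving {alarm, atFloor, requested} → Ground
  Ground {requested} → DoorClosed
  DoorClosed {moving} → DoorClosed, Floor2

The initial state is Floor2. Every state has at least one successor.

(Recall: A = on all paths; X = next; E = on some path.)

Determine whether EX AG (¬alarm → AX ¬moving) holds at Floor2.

States satisfying AG (¬alarm → AX ¬moving): ∅.
States satisfying EX AG (¬alarm → AX ¬moving): ∅.
No suitable path/successor from Floor2 witnesses the formula.
Floor2 ∉ Sat(EX AG (¬alarm → AX ¬moving)).

Does not hold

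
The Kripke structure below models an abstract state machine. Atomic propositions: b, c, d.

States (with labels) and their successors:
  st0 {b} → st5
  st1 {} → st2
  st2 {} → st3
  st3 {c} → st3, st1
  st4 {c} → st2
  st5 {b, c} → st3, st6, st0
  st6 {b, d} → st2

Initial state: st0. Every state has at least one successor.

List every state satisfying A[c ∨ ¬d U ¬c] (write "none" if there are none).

{st0, st1, st2, st4, st6}

States satisfying c ∨ ¬d: {st0, st1, st2, st3, st4, st5}.
States satisfying ¬c: {st0, st1, st2, st6}.
States satisfying A[c ∨ ¬d U ¬c]: {st0, st1, st2, st4, st6}.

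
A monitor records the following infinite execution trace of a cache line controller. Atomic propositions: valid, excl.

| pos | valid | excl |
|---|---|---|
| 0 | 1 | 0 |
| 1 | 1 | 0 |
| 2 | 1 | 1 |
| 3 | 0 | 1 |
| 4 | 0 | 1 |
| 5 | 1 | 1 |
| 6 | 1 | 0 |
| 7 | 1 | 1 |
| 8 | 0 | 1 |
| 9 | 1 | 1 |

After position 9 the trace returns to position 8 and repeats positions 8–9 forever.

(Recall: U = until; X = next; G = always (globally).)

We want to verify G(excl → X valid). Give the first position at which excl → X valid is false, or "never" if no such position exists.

2

Check excl → X valid at each position in order: 0 ✓, 1 ✓.
At position 2 the labels are {excl, valid} and the next position 3 has {excl}, so excl → X valid is false there. This is the first violation.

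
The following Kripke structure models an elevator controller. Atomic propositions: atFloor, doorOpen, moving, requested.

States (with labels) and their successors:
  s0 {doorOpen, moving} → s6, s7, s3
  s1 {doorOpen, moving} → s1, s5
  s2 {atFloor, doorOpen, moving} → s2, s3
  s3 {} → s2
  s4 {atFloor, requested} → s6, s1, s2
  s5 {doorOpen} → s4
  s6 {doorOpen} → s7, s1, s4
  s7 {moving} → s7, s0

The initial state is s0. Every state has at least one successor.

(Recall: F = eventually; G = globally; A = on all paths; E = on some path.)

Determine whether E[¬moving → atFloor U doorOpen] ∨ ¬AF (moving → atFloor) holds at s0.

Holds

States satisfying ¬moving → atFloor: {s0, s1, s2, s4, s7}.
States satisfying doorOpen: {s0, s1, s2, s5, s6}.
States satisfying E[¬moving → atFloor U doorOpen]: {s0, s1, s2, s4, s5, s6, s7}.
States satisfying moving → atFloor: {s2, s3, s4, s5, s6}.
States satisfying AF (moving → atFloor): {s2, s3, s4, s5, s6}.
States satisfying ¬AF (moving → atFloor): {s0, s1, s7}.
States satisfying E[¬moving → atFloor U doorOpen] ∨ ¬AF (moving → atFloor): {s0, s1, s2, s4, s5, s6, s7}.
s0 ∈ Sat(E[¬moving → atFloor U doorOpen] ∨ ¬AF (moving → atFloor)).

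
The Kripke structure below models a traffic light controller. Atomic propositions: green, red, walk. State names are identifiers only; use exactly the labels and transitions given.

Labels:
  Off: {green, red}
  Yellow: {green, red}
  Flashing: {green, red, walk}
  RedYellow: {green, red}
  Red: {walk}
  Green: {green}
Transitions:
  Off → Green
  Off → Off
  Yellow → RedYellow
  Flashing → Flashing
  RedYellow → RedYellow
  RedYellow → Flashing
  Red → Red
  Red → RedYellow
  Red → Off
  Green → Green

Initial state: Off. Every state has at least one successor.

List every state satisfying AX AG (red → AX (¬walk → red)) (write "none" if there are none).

States satisfying AG (red → AX (¬walk → red)): {Yellow, Flashing, RedYellow, Green}.
States satisfying AX AG (red → AX (¬walk → red)): {Yellow, Flashing, RedYellow, Green}.

{Yellow, Flashing, RedYellow, Green}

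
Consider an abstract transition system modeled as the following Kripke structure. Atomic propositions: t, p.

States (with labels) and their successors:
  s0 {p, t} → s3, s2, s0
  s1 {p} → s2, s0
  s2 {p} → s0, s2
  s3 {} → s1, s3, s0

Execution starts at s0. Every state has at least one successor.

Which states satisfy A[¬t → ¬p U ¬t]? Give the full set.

{s1, s2, s3}

States satisfying ¬t → ¬p: {s0, s3}.
States satisfying ¬t: {s1, s2, s3}.
States satisfying A[¬t → ¬p U ¬t]: {s1, s2, s3}.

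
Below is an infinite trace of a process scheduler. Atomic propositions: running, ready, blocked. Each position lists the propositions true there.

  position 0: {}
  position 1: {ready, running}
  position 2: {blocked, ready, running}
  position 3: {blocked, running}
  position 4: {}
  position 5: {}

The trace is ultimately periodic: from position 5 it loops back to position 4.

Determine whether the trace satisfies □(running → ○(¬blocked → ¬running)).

Yes

running → ○(¬blocked → ¬running) holds at every position 0..5, and those are all positions ever visited, so □(running → ○(¬blocked → ¬running)) holds.
Positions where running holds: 1, 2, 3.
Check ○(¬blocked → ¬running) at each: 1→ok, 2→ok, 3→ok.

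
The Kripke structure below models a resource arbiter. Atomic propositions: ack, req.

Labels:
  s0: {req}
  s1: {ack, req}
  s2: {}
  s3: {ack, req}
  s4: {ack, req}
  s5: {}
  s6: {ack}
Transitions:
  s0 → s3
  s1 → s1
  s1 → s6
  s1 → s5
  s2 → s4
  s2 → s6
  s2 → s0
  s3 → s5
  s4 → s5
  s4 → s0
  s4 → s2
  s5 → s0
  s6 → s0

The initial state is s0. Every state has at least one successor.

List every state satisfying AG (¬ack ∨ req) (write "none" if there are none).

States satisfying ¬ack ∨ req: {s0, s1, s2, s3, s4, s5}.
States satisfying AG (¬ack ∨ req): {s0, s3, s5}.

{s0, s3, s5}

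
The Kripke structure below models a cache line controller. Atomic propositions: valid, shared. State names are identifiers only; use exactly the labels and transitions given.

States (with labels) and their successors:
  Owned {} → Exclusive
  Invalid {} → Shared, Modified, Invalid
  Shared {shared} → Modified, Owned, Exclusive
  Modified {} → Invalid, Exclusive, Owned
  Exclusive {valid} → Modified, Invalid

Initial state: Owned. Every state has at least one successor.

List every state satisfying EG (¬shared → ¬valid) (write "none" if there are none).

{Invalid, Shared, Modified}

States satisfying ¬shared → ¬valid: {Owned, Invalid, Shared, Modified}.
States satisfying EG (¬shared → ¬valid): {Invalid, Shared, Modified}.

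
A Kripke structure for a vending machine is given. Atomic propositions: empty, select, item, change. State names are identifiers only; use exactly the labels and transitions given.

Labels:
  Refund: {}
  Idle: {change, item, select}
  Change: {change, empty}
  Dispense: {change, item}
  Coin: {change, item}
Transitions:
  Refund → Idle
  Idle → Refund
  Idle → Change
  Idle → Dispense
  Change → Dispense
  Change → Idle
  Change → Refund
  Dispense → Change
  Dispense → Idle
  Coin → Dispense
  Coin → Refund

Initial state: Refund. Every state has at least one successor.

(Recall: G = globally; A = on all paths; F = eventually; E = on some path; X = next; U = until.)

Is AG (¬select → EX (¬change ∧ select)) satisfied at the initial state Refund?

Violated

States satisfying ¬select → EX (¬change ∧ select): {Idle}.
States satisfying AG (¬select → EX (¬change ∧ select)): ∅.
Change is reachable from Refund and violates ¬select → EX (¬change ∧ select), so AG fails at Refund.
Refund ∉ Sat(AG (¬select → EX (¬change ∧ select))).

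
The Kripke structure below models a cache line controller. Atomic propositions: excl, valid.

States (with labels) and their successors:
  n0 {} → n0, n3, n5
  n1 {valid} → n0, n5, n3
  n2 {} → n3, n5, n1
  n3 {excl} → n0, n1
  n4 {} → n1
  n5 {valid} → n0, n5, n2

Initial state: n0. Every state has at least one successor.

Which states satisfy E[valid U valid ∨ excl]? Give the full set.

States satisfying valid: {n1, n5}.
States satisfying valid ∨ excl: {n1, n3, n5}.
States satisfying E[valid U valid ∨ excl]: {n1, n3, n5}.

{n1, n3, n5}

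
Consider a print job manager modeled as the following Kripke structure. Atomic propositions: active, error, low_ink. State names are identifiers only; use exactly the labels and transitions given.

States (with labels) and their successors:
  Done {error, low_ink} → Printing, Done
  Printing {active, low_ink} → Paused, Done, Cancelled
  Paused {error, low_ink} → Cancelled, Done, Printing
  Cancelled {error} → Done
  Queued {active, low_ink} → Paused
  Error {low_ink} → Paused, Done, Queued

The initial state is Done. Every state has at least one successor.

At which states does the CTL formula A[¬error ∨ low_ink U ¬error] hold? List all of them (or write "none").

States satisfying ¬error ∨ low_ink: {Done, Printing, Paused, Queued, Error}.
States satisfying ¬error: {Printing, Queued, Error}.
States satisfying A[¬error ∨ low_ink U ¬error]: {Printing, Queued, Error}.

{Printing, Queued, Error}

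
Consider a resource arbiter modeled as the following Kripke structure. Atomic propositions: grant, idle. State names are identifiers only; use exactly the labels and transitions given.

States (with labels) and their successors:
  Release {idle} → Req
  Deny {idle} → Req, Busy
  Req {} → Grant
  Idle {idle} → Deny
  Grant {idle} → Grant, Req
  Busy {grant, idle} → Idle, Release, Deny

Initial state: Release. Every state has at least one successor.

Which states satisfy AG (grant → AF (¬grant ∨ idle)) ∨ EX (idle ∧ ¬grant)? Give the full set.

States satisfying grant → AF (¬grant ∨ idle): {Release, Deny, Req, Idle, Grant, Busy}.
States satisfying AG (grant → AF (¬grant ∨ idle)): {Release, Deny, Req, Idle, Grant, Busy}.
States satisfying idle ∧ ¬grant: {Release, Deny, Idle, Grant}.
States satisfying EX (idle ∧ ¬grant): {Req, Idle, Grant, Busy}.
States satisfying AG (grant → AF (¬grant ∨ idle)) ∨ EX (idle ∧ ¬grant): {Release, Deny, Req, Idle, Grant, Busy}.

{Release, Deny, Req, Idle, Grant, Busy}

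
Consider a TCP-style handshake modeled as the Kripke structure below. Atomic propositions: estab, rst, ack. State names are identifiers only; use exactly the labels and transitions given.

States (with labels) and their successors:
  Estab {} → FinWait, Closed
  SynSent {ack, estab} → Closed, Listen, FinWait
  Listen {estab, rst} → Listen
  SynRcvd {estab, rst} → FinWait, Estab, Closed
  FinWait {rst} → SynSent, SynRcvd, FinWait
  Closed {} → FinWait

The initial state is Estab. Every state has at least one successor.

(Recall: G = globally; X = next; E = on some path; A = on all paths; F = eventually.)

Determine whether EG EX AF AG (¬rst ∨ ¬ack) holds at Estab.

States satisfying EX AF AG (¬rst ∨ ¬ack): {Estab, SynSent, Listen, SynRcvd, FinWait, Closed}.
States satisfying EG EX AF AG (¬rst ∨ ¬ack): {Estab, SynSent, Listen, SynRcvd, FinWait, Closed}.
Estab ∈ Sat(EG EX AF AG (¬rst ∨ ¬ack)).

Yes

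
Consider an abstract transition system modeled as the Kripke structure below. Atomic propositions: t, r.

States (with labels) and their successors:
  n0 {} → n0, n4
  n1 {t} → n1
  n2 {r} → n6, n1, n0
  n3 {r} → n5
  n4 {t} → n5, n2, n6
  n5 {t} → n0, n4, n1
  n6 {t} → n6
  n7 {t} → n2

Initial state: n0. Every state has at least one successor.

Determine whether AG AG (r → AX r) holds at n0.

States satisfying AG (r → AX r): {n1, n6}.
States satisfying AG AG (r → AX r): {n1, n6}.
n0 is reachable from n0 and violates AG (r → AX r), so AG fails at n0.
n0 ∉ Sat(AG AG (r → AX r)).

No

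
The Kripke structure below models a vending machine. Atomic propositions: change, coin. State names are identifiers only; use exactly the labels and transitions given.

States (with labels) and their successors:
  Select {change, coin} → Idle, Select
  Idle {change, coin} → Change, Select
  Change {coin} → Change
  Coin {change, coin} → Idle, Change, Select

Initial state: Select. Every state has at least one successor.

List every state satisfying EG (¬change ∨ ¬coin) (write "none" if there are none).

States satisfying ¬change ∨ ¬coin: {Change}.
States satisfying EG (¬change ∨ ¬coin): {Change}.

{Change}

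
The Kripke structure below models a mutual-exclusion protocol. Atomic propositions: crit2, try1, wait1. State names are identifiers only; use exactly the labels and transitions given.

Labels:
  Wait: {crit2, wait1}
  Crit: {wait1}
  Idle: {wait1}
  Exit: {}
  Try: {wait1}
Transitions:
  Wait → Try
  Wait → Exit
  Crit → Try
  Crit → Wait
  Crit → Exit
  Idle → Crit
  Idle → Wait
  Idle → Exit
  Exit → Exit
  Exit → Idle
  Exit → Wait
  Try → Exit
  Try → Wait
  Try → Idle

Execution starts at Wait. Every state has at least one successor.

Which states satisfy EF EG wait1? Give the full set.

States satisfying EG wait1: {Wait, Crit, Idle, Try}.
States satisfying EF EG wait1: {Wait, Crit, Idle, Exit, Try}.

{Wait, Crit, Idle, Exit, Try}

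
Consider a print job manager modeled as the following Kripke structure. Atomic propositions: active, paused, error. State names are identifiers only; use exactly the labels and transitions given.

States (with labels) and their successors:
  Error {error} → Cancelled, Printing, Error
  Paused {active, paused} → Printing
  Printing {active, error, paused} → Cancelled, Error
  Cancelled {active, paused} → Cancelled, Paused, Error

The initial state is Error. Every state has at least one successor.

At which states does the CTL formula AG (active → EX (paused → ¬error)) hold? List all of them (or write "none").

States satisfying active → EX (paused → ¬error): {Error, Printing, Cancelled}.
States satisfying AG (active → EX (paused → ¬error)): ∅.

none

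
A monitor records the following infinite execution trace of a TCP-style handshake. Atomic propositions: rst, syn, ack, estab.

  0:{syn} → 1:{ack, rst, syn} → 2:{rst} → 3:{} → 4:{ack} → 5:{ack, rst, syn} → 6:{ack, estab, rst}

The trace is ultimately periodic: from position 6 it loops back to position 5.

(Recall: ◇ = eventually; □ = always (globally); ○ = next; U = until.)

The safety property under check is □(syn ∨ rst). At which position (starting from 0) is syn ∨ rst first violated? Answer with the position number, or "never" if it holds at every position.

3

Check syn ∨ rst at each position in order: 0 ✓, 1 ✓, 2 ✓.
At position 3 the labels are {}, so syn ∨ rst is false there. This is the first violation.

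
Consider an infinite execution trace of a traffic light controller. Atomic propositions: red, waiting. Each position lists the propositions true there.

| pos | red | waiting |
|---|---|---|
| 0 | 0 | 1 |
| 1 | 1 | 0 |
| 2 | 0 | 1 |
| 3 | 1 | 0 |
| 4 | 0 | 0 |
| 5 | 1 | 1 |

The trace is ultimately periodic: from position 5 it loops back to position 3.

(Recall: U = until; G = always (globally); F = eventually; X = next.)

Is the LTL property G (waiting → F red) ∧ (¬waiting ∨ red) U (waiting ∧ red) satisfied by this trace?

waiting → F red holds at every position 0..5, and those are all positions ever visited, so G (waiting → F red) holds.
Positions where waiting holds: 0, 2, 5.
Check F red at each: 0→ok, 2→ok, 5→ok.
Walking from position 0: at position 0, waiting ∧ red has not yet held and ¬waiting ∨ red fails, so (¬waiting ∨ red) U (waiting ∧ red) is false.
At position 0: G (waiting → F red) is true; (¬waiting ∨ red) U (waiting ∧ red) is false; so G (waiting → F red) ∧ (¬waiting ∨ red) U (waiting ∧ red) is false.

Violated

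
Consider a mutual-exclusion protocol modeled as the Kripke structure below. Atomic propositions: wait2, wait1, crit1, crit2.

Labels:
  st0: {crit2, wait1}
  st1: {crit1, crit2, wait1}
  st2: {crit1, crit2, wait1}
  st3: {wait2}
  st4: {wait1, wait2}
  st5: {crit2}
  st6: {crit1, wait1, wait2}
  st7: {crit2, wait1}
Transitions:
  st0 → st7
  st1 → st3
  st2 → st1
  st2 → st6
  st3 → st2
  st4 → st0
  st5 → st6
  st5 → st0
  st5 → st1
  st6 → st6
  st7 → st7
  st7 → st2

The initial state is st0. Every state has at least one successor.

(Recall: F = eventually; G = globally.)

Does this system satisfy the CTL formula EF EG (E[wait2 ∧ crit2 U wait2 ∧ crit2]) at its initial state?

States satisfying EG (E[wait2 ∧ crit2 U wait2 ∧ crit2]): ∅.
States satisfying EF EG (E[wait2 ∧ crit2 U wait2 ∧ crit2]): ∅.
No suitable path/successor from st0 witnesses the formula.
st0 ∉ Sat(EF EG (E[wait2 ∧ crit2 U wait2 ∧ crit2])).

Does not hold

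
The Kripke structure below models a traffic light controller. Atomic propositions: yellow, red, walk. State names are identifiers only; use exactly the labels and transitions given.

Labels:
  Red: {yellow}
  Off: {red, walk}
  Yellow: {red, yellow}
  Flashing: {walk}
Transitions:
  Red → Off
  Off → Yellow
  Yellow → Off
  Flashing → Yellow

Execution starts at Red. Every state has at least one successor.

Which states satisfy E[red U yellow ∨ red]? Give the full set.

States satisfying red: {Off, Yellow}.
States satisfying yellow ∨ red: {Red, Off, Yellow}.
States satisfying E[red U yellow ∨ red]: {Red, Off, Yellow}.

{Red, Off, Yellow}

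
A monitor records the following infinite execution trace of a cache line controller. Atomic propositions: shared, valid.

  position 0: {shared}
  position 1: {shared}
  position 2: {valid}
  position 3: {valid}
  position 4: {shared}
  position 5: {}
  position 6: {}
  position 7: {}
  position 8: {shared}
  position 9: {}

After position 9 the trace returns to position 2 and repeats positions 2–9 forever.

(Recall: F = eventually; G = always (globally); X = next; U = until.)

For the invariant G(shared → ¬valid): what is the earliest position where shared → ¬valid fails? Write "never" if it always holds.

shared → ¬valid holds at every position 0..9, and those are all the positions the trace ever visits, so the invariant G(shared → ¬valid) is never violated.

never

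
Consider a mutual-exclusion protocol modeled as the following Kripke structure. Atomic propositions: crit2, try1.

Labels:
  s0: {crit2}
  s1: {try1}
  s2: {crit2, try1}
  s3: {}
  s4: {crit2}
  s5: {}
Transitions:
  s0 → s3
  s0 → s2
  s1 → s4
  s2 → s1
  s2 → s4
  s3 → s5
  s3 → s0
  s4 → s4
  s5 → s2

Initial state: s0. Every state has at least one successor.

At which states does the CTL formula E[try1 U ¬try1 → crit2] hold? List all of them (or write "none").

{s0, s1, s2, s4}

States satisfying try1: {s1, s2}.
States satisfying ¬try1 → crit2: {s0, s1, s2, s4}.
States satisfying E[try1 U ¬try1 → crit2]: {s0, s1, s2, s4}.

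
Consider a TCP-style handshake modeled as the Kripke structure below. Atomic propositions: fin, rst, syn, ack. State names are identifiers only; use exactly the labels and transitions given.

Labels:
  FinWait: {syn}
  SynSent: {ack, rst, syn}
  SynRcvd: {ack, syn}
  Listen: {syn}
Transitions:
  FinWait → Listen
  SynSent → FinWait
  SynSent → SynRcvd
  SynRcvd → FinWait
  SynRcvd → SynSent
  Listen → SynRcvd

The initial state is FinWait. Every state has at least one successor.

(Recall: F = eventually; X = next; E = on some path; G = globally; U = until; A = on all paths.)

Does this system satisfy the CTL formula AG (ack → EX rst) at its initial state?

No

States satisfying ack → EX rst: {FinWait, SynRcvd, Listen}.
States satisfying AG (ack → EX rst): ∅.
SynSent is reachable from FinWait and violates ack → EX rst, so AG fails at FinWait.
FinWait ∉ Sat(AG (ack → EX rst)).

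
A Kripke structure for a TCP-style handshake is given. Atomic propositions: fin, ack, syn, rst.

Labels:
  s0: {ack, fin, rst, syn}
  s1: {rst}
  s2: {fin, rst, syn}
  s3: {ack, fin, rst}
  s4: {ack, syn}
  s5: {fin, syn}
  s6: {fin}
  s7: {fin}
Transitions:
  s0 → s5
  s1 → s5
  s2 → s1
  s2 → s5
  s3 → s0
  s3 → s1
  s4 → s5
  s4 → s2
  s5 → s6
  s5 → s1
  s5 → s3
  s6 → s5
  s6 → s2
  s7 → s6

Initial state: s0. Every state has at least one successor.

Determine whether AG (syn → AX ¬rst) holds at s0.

No

States satisfying syn → AX ¬rst: {s0, s1, s3, s6, s7}.
States satisfying AG (syn → AX ¬rst): ∅.
s2 is reachable from s0 and violates syn → AX ¬rst, so AG fails at s0.
s0 ∉ Sat(AG (syn → AX ¬rst)).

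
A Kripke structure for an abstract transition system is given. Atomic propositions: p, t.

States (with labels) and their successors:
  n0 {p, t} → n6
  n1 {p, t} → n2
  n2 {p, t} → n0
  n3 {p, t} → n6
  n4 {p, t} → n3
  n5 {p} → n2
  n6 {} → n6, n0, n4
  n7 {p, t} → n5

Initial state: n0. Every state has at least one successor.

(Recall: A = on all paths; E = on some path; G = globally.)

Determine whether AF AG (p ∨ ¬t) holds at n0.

States satisfying AG (p ∨ ¬t): {n0, n1, n2, n3, n4, n5, n6, n7}.
States satisfying AF AG (p ∨ ¬t): {n0, n1, n2, n3, n4, n5, n6, n7}.
n0 ∈ Sat(AF AG (p ∨ ¬t)).

Yes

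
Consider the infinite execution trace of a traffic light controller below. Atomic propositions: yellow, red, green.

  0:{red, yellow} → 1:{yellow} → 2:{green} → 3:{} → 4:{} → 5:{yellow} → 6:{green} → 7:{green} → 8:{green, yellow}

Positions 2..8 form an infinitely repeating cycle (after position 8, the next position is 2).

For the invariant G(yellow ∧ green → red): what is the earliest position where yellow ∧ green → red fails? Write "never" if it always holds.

8

Check yellow ∧ green → red at each position in order: 0 ✓, 1 ✓, 2 ✓, 3 ✓, 4 ✓, 5 ✓, 6 ✓, 7 ✓.
At position 8 the labels are {green, yellow}, so yellow ∧ green → red is false there. This is the first violation.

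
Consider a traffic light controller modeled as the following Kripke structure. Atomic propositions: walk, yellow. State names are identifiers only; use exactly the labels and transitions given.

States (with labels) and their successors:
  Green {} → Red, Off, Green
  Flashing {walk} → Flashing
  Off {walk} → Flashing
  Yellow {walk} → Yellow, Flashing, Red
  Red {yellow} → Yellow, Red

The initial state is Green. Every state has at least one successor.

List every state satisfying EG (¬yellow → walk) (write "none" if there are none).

States satisfying ¬yellow → walk: {Flashing, Off, Yellow, Red}.
States satisfying EG (¬yellow → walk): {Flashing, Off, Yellow, Red}.

{Flashing, Off, Yellow, Red}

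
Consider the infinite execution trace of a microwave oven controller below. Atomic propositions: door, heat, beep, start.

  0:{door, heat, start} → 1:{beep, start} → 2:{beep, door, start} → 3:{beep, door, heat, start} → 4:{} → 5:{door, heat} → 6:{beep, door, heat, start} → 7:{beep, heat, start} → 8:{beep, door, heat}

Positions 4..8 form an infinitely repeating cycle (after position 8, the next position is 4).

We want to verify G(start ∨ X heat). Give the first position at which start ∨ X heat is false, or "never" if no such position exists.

Check start ∨ X heat at each position in order: 0 ✓, 1 ✓, 2 ✓, 3 ✓, 4 ✓, 5 ✓, 6 ✓, 7 ✓.
At position 8 the labels are {beep, door, heat} and the next position 4 has {}, so start ∨ X heat is false there. This is the first violation.

8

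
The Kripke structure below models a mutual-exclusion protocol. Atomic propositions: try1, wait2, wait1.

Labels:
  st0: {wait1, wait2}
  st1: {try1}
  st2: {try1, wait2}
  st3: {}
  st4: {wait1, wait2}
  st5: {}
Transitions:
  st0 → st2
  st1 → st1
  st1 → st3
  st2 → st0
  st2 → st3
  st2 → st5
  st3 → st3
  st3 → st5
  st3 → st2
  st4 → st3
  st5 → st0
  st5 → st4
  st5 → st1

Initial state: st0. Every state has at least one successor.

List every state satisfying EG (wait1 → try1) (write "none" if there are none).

{st1, st2, st3, st5}

States satisfying wait1 → try1: {st1, st2, st3, st5}.
States satisfying EG (wait1 → try1): {st1, st2, st3, st5}.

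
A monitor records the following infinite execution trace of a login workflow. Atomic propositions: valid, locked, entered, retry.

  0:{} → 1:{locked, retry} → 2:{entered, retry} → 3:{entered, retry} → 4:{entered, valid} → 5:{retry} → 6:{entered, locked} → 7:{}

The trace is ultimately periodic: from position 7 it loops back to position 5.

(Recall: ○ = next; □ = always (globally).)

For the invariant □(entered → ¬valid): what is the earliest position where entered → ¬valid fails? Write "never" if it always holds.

4

Check entered → ¬valid at each position in order: 0 ✓, 1 ✓, 2 ✓, 3 ✓.
At position 4 the labels are {entered, valid}, so entered → ¬valid is false there. This is the first violation.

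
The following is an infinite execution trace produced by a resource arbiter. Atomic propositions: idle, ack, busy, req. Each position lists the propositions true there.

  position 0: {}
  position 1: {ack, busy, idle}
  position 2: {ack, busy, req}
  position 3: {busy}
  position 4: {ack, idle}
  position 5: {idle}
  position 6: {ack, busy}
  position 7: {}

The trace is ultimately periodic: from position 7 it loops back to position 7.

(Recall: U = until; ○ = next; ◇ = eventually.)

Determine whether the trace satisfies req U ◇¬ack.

Holds

Walking from position 0: ◇¬ack first holds at position 0, and req holds at every earlier position along the way, so req U ◇¬ack holds.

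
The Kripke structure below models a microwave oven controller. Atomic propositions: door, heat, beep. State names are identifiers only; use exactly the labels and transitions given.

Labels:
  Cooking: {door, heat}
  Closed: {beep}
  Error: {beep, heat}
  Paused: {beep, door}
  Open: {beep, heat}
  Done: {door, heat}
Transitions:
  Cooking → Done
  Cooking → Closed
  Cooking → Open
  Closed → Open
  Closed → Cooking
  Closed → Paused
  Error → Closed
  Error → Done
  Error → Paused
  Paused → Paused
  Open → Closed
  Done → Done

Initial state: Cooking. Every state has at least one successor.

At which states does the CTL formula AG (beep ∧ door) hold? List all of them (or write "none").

States satisfying beep ∧ door: {Paused}.
States satisfying AG (beep ∧ door): {Paused}.

{Paused}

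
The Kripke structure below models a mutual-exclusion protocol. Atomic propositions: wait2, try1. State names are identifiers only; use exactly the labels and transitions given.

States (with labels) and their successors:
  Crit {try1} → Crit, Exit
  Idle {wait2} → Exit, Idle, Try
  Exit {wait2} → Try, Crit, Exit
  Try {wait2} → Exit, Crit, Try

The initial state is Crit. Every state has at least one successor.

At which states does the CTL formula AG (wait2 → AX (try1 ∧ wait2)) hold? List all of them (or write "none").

none

States satisfying wait2 → AX (try1 ∧ wait2): {Crit}.
States satisfying AG (wait2 → AX (try1 ∧ wait2)): ∅.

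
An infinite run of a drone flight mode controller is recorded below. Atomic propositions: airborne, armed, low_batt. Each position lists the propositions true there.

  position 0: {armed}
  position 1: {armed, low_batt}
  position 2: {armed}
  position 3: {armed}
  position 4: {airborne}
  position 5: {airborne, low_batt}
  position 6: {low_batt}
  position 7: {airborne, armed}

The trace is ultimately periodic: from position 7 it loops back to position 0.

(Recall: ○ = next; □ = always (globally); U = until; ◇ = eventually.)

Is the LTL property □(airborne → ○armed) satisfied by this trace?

airborne → ○armed must hold at every position from 0 onward. It fails at position 4, so □(airborne → ○armed) is false.
Positions where airborne holds: 4, 5, 7.
Check ○armed at each: 4→fails, 5→fails, 7→ok.

No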